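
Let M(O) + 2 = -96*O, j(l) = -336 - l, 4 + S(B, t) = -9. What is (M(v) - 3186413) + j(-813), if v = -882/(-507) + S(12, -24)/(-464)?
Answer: -15615113816/4901 ≈ -3.1861e+6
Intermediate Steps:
S(B, t) = -13 (S(B, t) = -4 - 9 = -13)
v = 138613/78416 (v = -882/(-507) - 13/(-464) = -882*(-1/507) - 13*(-1/464) = 294/169 + 13/464 = 138613/78416 ≈ 1.7677)
M(O) = -2 - 96*O
(M(v) - 3186413) + j(-813) = ((-2 - 96*138613/78416) - 3186413) + (-336 - 1*(-813)) = ((-2 - 831678/4901) - 3186413) + (-336 + 813) = (-841480/4901 - 3186413) + 477 = -15617451593/4901 + 477 = -15615113816/4901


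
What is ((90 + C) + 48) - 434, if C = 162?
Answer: -134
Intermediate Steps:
((90 + C) + 48) - 434 = ((90 + 162) + 48) - 434 = (252 + 48) - 434 = 300 - 434 = -134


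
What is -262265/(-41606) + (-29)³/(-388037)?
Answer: 102783252539/16144667422 ≈ 6.3664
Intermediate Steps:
-262265/(-41606) + (-29)³/(-388037) = -262265*(-1/41606) - 24389*(-1/388037) = 262265/41606 + 24389/388037 = 102783252539/16144667422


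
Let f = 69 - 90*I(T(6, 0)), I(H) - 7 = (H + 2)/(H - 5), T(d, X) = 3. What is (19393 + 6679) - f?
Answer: 26408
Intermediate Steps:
I(H) = 7 + (2 + H)/(-5 + H) (I(H) = 7 + (H + 2)/(H - 5) = 7 + (2 + H)/(-5 + H))
f = -336 (f = 69 - 90*(-33 + 8*3)/(-5 + 3) = 69 - 90*(-33 + 24)/(-2) = 69 - (-45)*(-9) = 69 - 90*9/2 = 69 - 405 = -336)
(19393 + 6679) - f = (19393 + 6679) - 1*(-336) = 26072 + 336 = 26408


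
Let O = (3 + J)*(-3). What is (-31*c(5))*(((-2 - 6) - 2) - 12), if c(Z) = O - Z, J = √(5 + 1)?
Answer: -9548 - 2046*√6 ≈ -14560.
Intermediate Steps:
J = √6 ≈ 2.4495
O = -9 - 3*√6 (O = (3 + √6)*(-3) = -9 - 3*√6 ≈ -16.348)
c(Z) = -9 - Z - 3*√6 (c(Z) = (-9 - 3*√6) - Z = -9 - Z - 3*√6)
(-31*c(5))*(((-2 - 6) - 2) - 12) = (-31*(-9 - 1*5 - 3*√6))*(((-2 - 6) - 2) - 12) = (-31*(-9 - 5 - 3*√6))*((-8 - 2) - 12) = (-31*(-14 - 3*√6))*(-10 - 12) = (434 + 93*√6)*(-22) = -9548 - 2046*√6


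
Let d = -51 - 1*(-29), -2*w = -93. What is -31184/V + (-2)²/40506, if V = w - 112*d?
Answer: -1263129062/101690313 ≈ -12.421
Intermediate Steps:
w = 93/2 (w = -½*(-93) = 93/2 ≈ 46.500)
d = -22 (d = -51 + 29 = -22)
V = 5021/2 (V = 93/2 - 112*(-22) = 93/2 + 2464 = 5021/2 ≈ 2510.5)
-31184/V + (-2)²/40506 = -31184/5021/2 + (-2)²/40506 = -31184*2/5021 + 4*(1/40506) = -62368/5021 + 2/20253 = -1263129062/101690313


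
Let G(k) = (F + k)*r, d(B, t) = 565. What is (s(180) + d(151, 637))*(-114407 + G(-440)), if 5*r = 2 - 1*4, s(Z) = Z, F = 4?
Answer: -85103287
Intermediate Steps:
r = -⅖ (r = (2 - 1*4)/5 = (2 - 4)/5 = (⅕)*(-2) = -⅖ ≈ -0.40000)
G(k) = -8/5 - 2*k/5 (G(k) = (4 + k)*(-⅖) = -8/5 - 2*k/5)
(s(180) + d(151, 637))*(-114407 + G(-440)) = (180 + 565)*(-114407 + (-8/5 - ⅖*(-440))) = 745*(-114407 + (-8/5 + 176)) = 745*(-114407 + 872/5) = 745*(-571163/5) = -85103287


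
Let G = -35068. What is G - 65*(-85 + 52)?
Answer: -32923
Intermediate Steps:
G - 65*(-85 + 52) = -35068 - 65*(-85 + 52) = -35068 - 65*(-33) = -35068 + 2145 = -32923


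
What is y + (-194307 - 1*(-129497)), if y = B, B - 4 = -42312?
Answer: -107118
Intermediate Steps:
B = -42308 (B = 4 - 42312 = -42308)
y = -42308
y + (-194307 - 1*(-129497)) = -42308 + (-194307 - 1*(-129497)) = -42308 + (-194307 + 129497) = -42308 - 64810 = -107118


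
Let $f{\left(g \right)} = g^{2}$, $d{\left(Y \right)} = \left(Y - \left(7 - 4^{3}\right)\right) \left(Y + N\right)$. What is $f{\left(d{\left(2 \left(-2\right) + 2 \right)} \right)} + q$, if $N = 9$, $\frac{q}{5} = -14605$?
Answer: $75200$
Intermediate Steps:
$q = -73025$ ($q = 5 \left(-14605\right) = -73025$)
$d{\left(Y \right)} = \left(9 + Y\right) \left(57 + Y\right)$ ($d{\left(Y \right)} = \left(Y - \left(7 - 4^{3}\right)\right) \left(Y + 9\right) = \left(Y + \left(64 - 7\right)\right) \left(9 + Y\right) = \left(Y + 57\right) \left(9 + Y\right) = \left(57 + Y\right) \left(9 + Y\right) = \left(9 + Y\right) \left(57 + Y\right)$)
$f{\left(d{\left(2 \left(-2\right) + 2 \right)} \right)} + q = \left(513 + \left(2 \left(-2\right) + 2\right)^{2} + 66 \left(2 \left(-2\right) + 2\right)\right)^{2} - 73025 = \left(513 + \left(-4 + 2\right)^{2} + 66 \left(-4 + 2\right)\right)^{2} - 73025 = \left(513 + \left(-2\right)^{2} + 66 \left(-2\right)\right)^{2} - 73025 = \left(513 + 4 - 132\right)^{2} - 73025 = 385^{2} - 73025 = 148225 - 73025 = 75200$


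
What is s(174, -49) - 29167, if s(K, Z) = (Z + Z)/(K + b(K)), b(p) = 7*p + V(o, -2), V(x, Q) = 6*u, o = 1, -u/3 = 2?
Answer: -19775275/678 ≈ -29167.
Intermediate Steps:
u = -6 (u = -3*2 = -6)
V(x, Q) = -36 (V(x, Q) = 6*(-6) = -36)
b(p) = -36 + 7*p (b(p) = 7*p - 36 = -36 + 7*p)
s(K, Z) = 2*Z/(-36 + 8*K) (s(K, Z) = (Z + Z)/(K + (-36 + 7*K)) = (2*Z)/(-36 + 8*K) = 2*Z/(-36 + 8*K))
s(174, -49) - 29167 = (½)*(-49)/(-9 + 2*174) - 29167 = (½)*(-49)/(-9 + 348) - 29167 = (½)*(-49)/339 - 29167 = (½)*(-49)*(1/339) - 29167 = -49/678 - 29167 = -19775275/678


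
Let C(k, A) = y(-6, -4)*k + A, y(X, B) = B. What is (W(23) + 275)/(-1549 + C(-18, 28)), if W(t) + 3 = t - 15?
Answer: -40/207 ≈ -0.19324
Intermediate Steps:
C(k, A) = A - 4*k (C(k, A) = -4*k + A = A - 4*k)
W(t) = -18 + t (W(t) = -3 + (t - 15) = -3 + (-15 + t) = -18 + t)
(W(23) + 275)/(-1549 + C(-18, 28)) = ((-18 + 23) + 275)/(-1549 + (28 - 4*(-18))) = (5 + 275)/(-1549 + (28 + 72)) = 280/(-1549 + 100) = 280/(-1449) = 280*(-1/1449) = -40/207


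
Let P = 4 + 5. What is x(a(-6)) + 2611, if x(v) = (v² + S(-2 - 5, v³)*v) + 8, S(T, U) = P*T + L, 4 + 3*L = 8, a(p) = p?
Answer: 3025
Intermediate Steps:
P = 9
L = 4/3 (L = -4/3 + (⅓)*8 = -4/3 + 8/3 = 4/3 ≈ 1.3333)
S(T, U) = 4/3 + 9*T (S(T, U) = 9*T + 4/3 = 4/3 + 9*T)
x(v) = 8 + v² - 185*v/3 (x(v) = (v² + (4/3 + 9*(-2 - 5))*v) + 8 = (v² + (4/3 + 9*(-7))*v) + 8 = (v² + (4/3 - 63)*v) + 8 = (v² - 185*v/3) + 8 = 8 + v² - 185*v/3)
x(a(-6)) + 2611 = (8 + (-6)² - 185/3*(-6)) + 2611 = (8 + 36 + 370) + 2611 = 414 + 2611 = 3025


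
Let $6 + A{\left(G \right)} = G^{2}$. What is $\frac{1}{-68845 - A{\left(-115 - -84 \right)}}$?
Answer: $- \frac{1}{69800} \approx -1.4327 \cdot 10^{-5}$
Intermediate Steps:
$A{\left(G \right)} = -6 + G^{2}$
$\frac{1}{-68845 - A{\left(-115 - -84 \right)}} = \frac{1}{-68845 - \left(-6 + \left(-115 - -84\right)^{2}\right)} = \frac{1}{-68845 - \left(-6 + \left(-115 + 84\right)^{2}\right)} = \frac{1}{-68845 - \left(-6 + \left(-31\right)^{2}\right)} = \frac{1}{-68845 - \left(-6 + 961\right)} = \frac{1}{-68845 - 955} = \frac{1}{-69800} = - \frac{1}{69800}$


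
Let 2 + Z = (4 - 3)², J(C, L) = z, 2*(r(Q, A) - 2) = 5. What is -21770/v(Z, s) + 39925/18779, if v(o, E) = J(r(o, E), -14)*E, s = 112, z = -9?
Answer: 32075945/1352088 ≈ 23.723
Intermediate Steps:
r(Q, A) = 9/2 (r(Q, A) = 2 + (½)*5 = 2 + 5/2 = 9/2)
J(C, L) = -9
Z = -1 (Z = -2 + (4 - 3)² = -2 + 1² = -2 + 1 = -1)
v(o, E) = -9*E
-21770/v(Z, s) + 39925/18779 = -21770/((-9*112)) + 39925/18779 = -21770/(-1008) + 39925*(1/18779) = -21770*(-1/1008) + 39925/18779 = 1555/72 + 39925/18779 = 32075945/1352088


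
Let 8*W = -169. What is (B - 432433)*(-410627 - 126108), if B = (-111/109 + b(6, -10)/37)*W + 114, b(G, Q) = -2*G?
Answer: 7486071200850535/32264 ≈ 2.3203e+11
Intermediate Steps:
W = -169/8 (W = (1/8)*(-169) = -169/8 ≈ -21.125)
B = 4593231/32264 (B = (-111/109 - 2*6/37)*(-169/8) + 114 = (-111*1/109 - 12*1/37)*(-169/8) + 114 = (-111/109 - 12/37)*(-169/8) + 114 = -5415/4033*(-169/8) + 114 = 915135/32264 + 114 = 4593231/32264 ≈ 142.36)
(B - 432433)*(-410627 - 126108) = (4593231/32264 - 432433)*(-410627 - 126108) = -13947425081/32264*(-536735) = 7486071200850535/32264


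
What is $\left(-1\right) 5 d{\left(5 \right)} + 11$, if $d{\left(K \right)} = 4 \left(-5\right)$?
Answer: $111$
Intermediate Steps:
$d{\left(K \right)} = -20$
$\left(-1\right) 5 d{\left(5 \right)} + 11 = \left(-1\right) 5 \left(-20\right) + 11 = \left(-5\right) \left(-20\right) + 11 = 100 + 11 = 111$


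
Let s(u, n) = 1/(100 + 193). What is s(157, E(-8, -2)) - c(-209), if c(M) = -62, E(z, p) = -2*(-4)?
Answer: 18167/293 ≈ 62.003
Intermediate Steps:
E(z, p) = 8
s(u, n) = 1/293
s(157, E(-8, -2)) - c(-209) = 1/293 - 1*(-62) = 1/293 + 62 = 18167/293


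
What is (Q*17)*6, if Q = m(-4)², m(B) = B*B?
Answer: 26112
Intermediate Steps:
m(B) = B²
Q = 256 (Q = ((-4)²)² = 16² = 256)
(Q*17)*6 = (256*17)*6 = 4352*6 = 26112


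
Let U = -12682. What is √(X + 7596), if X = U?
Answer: I*√5086 ≈ 71.316*I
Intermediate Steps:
X = -12682
√(X + 7596) = √(-12682 + 7596) = √(-5086) = I*√5086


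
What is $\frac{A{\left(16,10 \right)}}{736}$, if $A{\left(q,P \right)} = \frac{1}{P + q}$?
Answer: $\frac{1}{19136} \approx 5.2257 \cdot 10^{-5}$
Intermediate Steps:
$\frac{A{\left(16,10 \right)}}{736} = \frac{1}{\left(10 + 16\right) 736} = \frac{1}{26} \cdot \frac{1}{736} = \frac{1}{19136}$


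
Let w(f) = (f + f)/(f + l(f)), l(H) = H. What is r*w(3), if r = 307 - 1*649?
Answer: -342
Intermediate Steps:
r = -342 (r = 307 - 649 = -342)
w(f) = 1 (w(f) = (f + f)/(f + f) = (2*f)/((2*f)) = (2*f)*(1/(2*f)) = 1)
r*w(3) = -342*1 = -342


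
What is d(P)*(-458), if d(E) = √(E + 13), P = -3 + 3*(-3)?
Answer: -458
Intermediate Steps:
P = -12 (P = -3 - 9 = -12)
d(E) = √(13 + E)
d(P)*(-458) = √(13 - 12)*(-458) = √1*(-458) = 1*(-458) = -458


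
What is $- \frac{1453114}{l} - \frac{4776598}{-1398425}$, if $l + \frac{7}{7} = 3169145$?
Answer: $\frac{6552827973331}{2215905099100} \approx 2.9572$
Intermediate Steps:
$l = 3169144$ ($l = -1 + 3169145 = 3169144$)
$- \frac{1453114}{l} - \frac{4776598}{-1398425} = - \frac{1453114}{3169144} - \frac{4776598}{-1398425} = \left(-1453114\right) \frac{1}{3169144} - - \frac{4776598}{1398425} = - \frac{726557}{1584572} + \frac{4776598}{1398425} = \frac{6552827973331}{2215905099100}$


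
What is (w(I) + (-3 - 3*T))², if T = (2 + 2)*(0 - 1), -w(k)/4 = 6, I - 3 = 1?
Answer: 225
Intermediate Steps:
I = 4 (I = 3 + 1 = 4)
w(k) = -24 (w(k) = -4*6 = -24)
T = -4 (T = 4*(-1) = -4)
(w(I) + (-3 - 3*T))² = (-24 + (-3 - 3*(-4)))² = (-24 + (-3 + 12))² = (-24 + 9)² = (-15)² = 225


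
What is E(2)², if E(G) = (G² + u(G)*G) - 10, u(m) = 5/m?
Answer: 1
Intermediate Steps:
E(G) = -5 + G² (E(G) = (G² + (5/G)*G) - 10 = (G² + 5) - 10 = (5 + G²) - 10 = -5 + G²)
E(2)² = (-5 + 2²)² = (-5 + 4)² = (-1)² = 1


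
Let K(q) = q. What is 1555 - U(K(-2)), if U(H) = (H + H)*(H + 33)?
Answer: 1679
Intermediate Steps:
U(H) = 2*H*(33 + H) (U(H) = (2*H)*(33 + H) = 2*H*(33 + H))
1555 - U(K(-2)) = 1555 - 2*(-2)*(33 - 2) = 1555 - 2*(-2)*31 = 1555 - 1*(-124) = 1555 + 124 = 1679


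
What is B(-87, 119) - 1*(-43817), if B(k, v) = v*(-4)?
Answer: 43341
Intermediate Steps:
B(k, v) = -4*v
B(-87, 119) - 1*(-43817) = -4*119 - 1*(-43817) = -476 + 43817 = 43341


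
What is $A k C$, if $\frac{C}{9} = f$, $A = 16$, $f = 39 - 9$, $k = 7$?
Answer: $30240$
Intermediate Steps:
$f = 30$
$C = 270$ ($C = 9 \cdot 30 = 270$)
$A k C = 16 \cdot 7 \cdot 270 = 112 \cdot 270 = 30240$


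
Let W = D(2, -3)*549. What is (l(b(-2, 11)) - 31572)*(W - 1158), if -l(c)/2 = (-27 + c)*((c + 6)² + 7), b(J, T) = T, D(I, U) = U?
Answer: 61990500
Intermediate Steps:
W = -1647 (W = -3*549 = -1647)
l(c) = -2*(-27 + c)*(7 + (6 + c)²) (l(c) = -2*(-27 + c)*((c + 6)² + 7) = -2*(-27 + c)*((6 + c)² + 7) = -2*(-27 + c)*(7 + (6 + c)²))
(l(b(-2, 11)) - 31572)*(W - 1158) = ((2322 - 2*11³ + 30*11² + 562*11) - 31572)*(-1647 - 1158) = ((2322 - 2*1331 + 30*121 + 6182) - 31572)*(-2805) = ((2322 - 2662 + 3630 + 6182) - 31572)*(-2805) = (9472 - 31572)*(-2805) = -22100*(-2805) = 61990500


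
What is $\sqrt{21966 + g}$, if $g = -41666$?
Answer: $10 i \sqrt{197} \approx 140.36 i$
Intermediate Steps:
$\sqrt{21966 + g} = \sqrt{21966 - 41666} = \sqrt{-19700} = 10 i \sqrt{197}$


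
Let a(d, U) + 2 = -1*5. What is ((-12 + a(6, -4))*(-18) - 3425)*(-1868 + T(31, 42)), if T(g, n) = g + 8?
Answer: 5638807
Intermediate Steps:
T(g, n) = 8 + g
a(d, U) = -7 (a(d, U) = -2 - 1*5 = -2 - 5 = -7)
((-12 + a(6, -4))*(-18) - 3425)*(-1868 + T(31, 42)) = ((-12 - 7)*(-18) - 3425)*(-1868 + (8 + 31)) = (-19*(-18) - 3425)*(-1868 + 39) = (342 - 3425)*(-1829) = -3083*(-1829) = 5638807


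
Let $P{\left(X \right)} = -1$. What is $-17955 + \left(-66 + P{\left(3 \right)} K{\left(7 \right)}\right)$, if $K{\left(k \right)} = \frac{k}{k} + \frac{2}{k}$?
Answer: $- \frac{126156}{7} \approx -18022.0$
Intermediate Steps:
$K{\left(k \right)} = 1 + \frac{2}{k}$
$-17955 + \left(-66 + P{\left(3 \right)} K{\left(7 \right)}\right) = -17955 - \left(66 + \frac{2 + 7}{7}\right) = -17955 - \left(66 + \frac{1}{7} \cdot 9\right) = -17955 - \frac{471}{7} = - \frac{126156}{7}$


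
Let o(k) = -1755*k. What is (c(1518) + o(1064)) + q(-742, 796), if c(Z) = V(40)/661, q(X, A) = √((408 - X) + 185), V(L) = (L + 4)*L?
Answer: -1234296760/661 + √1335 ≈ -1.8673e+6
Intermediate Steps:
V(L) = L*(4 + L) (V(L) = (4 + L)*L = L*(4 + L))
q(X, A) = √(593 - X)
c(Z) = 1760/661 (c(Z) = (40*(4 + 40))/661 = (40*44)*(1/661) = 1760*(1/661) = 1760/661)
(c(1518) + o(1064)) + q(-742, 796) = (1760/661 - 1755*1064) + √(593 - 1*(-742)) = (1760/661 - 1867320) + √(593 + 742) = -1234296760/661 + √1335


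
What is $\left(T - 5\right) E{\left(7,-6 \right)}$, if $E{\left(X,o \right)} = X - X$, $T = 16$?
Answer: $0$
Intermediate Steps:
$E{\left(X,o \right)} = 0$
$\left(T - 5\right) E{\left(7,-6 \right)} = \left(16 - 5\right) 0 = 11 \cdot 0 = 0$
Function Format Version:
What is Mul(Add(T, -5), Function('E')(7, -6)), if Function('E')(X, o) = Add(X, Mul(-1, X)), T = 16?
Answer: 0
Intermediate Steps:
Function('E')(X, o) = 0
Mul(Add(T, -5), Function('E')(7, -6)) = Mul(Add(16, -5), 0) = Mul(11, 0) = 0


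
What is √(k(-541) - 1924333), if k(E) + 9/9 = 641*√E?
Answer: √(-1924334 + 641*I*√541) ≈ 5.374 + 1387.2*I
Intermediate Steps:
k(E) = -1 + 641*√E
√(k(-541) - 1924333) = √((-1 + 641*√(-541)) - 1924333) = √((-1 + 641*(I*√541)) - 1924333) = √((-1 + 641*I*√541) - 1924333) = √(-1924334 + 641*I*√541)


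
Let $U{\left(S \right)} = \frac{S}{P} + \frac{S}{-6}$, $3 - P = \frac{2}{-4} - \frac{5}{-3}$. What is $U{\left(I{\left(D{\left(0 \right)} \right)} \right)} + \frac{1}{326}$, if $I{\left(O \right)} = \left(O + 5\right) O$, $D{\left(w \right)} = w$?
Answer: $\frac{1}{326} \approx 0.0030675$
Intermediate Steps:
$P = \frac{11}{6}$ ($P = 3 - \left(\frac{2}{-4} - \frac{5}{-3}\right) = 3 - \left(2 \left(- \frac{1}{4}\right) - - \frac{5}{3}\right) = 3 - \left(- \frac{1}{2} + \frac{5}{3}\right) = 3 - \frac{7}{6} = \frac{11}{6} \approx 1.8333$)
$I{\left(O \right)} = O \left(5 + O\right)$ ($I{\left(O \right)} = \left(5 + O\right) O = O \left(5 + O\right)$)
$U{\left(S \right)} = \frac{25 S}{66}$ ($U{\left(S \right)} = \frac{S}{\frac{11}{6}} + \frac{S}{-6} = S \frac{6}{11} + S \left(- \frac{1}{6}\right) = \frac{6 S}{11} - \frac{S}{6} = \frac{25 S}{66}$)
$U{\left(I{\left(D{\left(0 \right)} \right)} \right)} + \frac{1}{326} = \frac{25 \cdot 0 \left(5 + 0\right)}{66} + \frac{1}{326} = \frac{25 \cdot 0 \cdot 5}{66} + \frac{1}{326} = \frac{25}{66} \cdot 0 + \frac{1}{326} = 0 + \frac{1}{326} = \frac{1}{326}$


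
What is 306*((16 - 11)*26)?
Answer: 39780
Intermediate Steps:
306*((16 - 11)*26) = 306*(5*26) = 306*130 = 39780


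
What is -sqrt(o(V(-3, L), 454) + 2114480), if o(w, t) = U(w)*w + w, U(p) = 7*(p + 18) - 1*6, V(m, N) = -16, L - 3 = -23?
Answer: -4*sqrt(132146) ≈ -1454.1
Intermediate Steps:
L = -20 (L = 3 - 23 = -20)
U(p) = 120 + 7*p (U(p) = 7*(18 + p) - 6 = (126 + 7*p) - 6 = 120 + 7*p)
o(w, t) = w + w*(120 + 7*w) (o(w, t) = (120 + 7*w)*w + w = w*(120 + 7*w) + w = w + w*(120 + 7*w))
-sqrt(o(V(-3, L), 454) + 2114480) = -sqrt(-16*(121 + 7*(-16)) + 2114480) = -sqrt(-16*(121 - 112) + 2114480) = -sqrt(-16*9 + 2114480) = -sqrt(-144 + 2114480) = -sqrt(2114336) = -4*sqrt(132146)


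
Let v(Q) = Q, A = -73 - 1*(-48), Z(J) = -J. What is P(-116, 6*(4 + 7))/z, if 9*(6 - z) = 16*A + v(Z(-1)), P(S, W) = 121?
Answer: 363/151 ≈ 2.4040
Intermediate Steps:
A = -25 (A = -73 + 48 = -25)
z = 151/3 (z = 6 - (16*(-25) - 1*(-1))/9 = 6 - (-400 + 1)/9 = 6 - ⅑*(-399) = 6 + 133/3 = 151/3 ≈ 50.333)
P(-116, 6*(4 + 7))/z = 121/(151/3) = 121*(3/151) = 363/151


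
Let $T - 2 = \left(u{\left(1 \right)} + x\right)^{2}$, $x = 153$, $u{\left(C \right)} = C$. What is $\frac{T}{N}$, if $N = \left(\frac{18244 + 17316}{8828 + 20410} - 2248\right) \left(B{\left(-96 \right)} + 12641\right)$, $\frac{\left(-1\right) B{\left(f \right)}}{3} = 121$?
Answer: $- \frac{173366721}{201639948748} \approx -0.00085978$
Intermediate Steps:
$B{\left(f \right)} = -363$ ($B{\left(f \right)} = \left(-3\right) 121 = -363$)
$T = 23718$ ($T = 2 + \left(1 + 153\right)^{2} = 2 + 154^{2} = 2 + 23716 = 23718$)
$N = - \frac{403279897496}{14619}$ ($N = \left(\frac{18244 + 17316}{8828 + 20410} - 2248\right) \left(-363 + 12641\right) = \left(\frac{35560}{29238} - 2248\right) 12278 = \left(35560 \cdot \frac{1}{29238} - 2248\right) 12278 = \left(\frac{17780}{14619} - 2248\right) 12278 = \left(- \frac{32845732}{14619}\right) 12278 = - \frac{403279897496}{14619} \approx -2.7586 \cdot 10^{7}$)
$\frac{T}{N} = \frac{23718}{- \frac{403279897496}{14619}} = 23718 \left(- \frac{14619}{403279897496}\right) = - \frac{173366721}{201639948748}$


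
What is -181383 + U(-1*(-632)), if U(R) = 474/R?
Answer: -725529/4 ≈ -1.8138e+5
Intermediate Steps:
-181383 + U(-1*(-632)) = -181383 + 474/((-1*(-632))) = -181383 + 474/632 = -181383 + 474*(1/632) = -181383 + ¾ = -725529/4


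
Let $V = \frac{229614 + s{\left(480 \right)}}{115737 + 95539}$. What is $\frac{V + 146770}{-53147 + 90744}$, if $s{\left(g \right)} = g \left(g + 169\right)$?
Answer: $\frac{15504759827}{3971671886} \approx 3.9038$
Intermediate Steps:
$s{\left(g \right)} = g \left(169 + g\right)$
$V = \frac{270567}{105638}$ ($V = \frac{229614 + 480 \left(169 + 480\right)}{115737 + 95539} = \frac{229614 + 480 \cdot 649}{211276} = \left(229614 + 311520\right) \frac{1}{211276} = 541134 \cdot \frac{1}{211276} = \frac{270567}{105638} \approx 2.5613$)
$\frac{V + 146770}{-53147 + 90744} = \frac{\frac{270567}{105638} + 146770}{-53147 + 90744} = \frac{15504759827}{105638 \cdot 37597} = \frac{15504759827}{105638} \cdot \frac{1}{37597} = \frac{15504759827}{3971671886}$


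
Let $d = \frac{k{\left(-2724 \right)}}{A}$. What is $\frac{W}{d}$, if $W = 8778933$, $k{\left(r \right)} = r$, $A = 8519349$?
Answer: $- \frac{24930264691539}{908} \approx -2.7456 \cdot 10^{10}$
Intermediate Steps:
$d = - \frac{908}{2839783}$ ($d = - \frac{2724}{8519349} = \left(-2724\right) \frac{1}{8519349} = - \frac{908}{2839783} \approx -0.00031974$)
$\frac{W}{d} = \frac{8778933}{- \frac{908}{2839783}} = 8778933 \left(- \frac{2839783}{908}\right) = - \frac{24930264691539}{908}$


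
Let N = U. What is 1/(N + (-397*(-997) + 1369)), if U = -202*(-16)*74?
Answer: 1/636346 ≈ 1.5715e-6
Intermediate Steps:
U = 239168 (U = 3232*74 = 239168)
N = 239168
1/(N + (-397*(-997) + 1369)) = 1/(239168 + (-397*(-997) + 1369)) = 1/(239168 + (395809 + 1369)) = 1/(239168 + 397178) = 1/636346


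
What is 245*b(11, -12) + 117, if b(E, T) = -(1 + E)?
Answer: -2823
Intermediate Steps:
b(E, T) = -1 - E
245*b(11, -12) + 117 = 245*(-1 - 1*11) + 117 = 245*(-1 - 11) + 117 = 245*(-12) + 117 = -2940 + 117 = -2823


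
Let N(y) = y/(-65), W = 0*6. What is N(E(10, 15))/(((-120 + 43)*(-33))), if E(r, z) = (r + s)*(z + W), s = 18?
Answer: -4/1573 ≈ -0.0025429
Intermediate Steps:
W = 0
E(r, z) = z*(18 + r) (E(r, z) = (r + 18)*(z + 0) = (18 + r)*z = z*(18 + r))
N(y) = -y/65 (N(y) = y*(-1/65) = -y/65)
N(E(10, 15))/(((-120 + 43)*(-33))) = (-3*(18 + 10)/13)/(((-120 + 43)*(-33))) = (-3*28/13)/((-77*(-33))) = -1/65*420/2541 = -84/13*1/2541 = -4/1573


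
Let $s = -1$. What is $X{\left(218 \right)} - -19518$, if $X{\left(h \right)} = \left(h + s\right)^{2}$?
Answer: $66607$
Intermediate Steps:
$X{\left(h \right)} = \left(-1 + h\right)^{2}$ ($X{\left(h \right)} = \left(h - 1\right)^{2} = \left(-1 + h\right)^{2}$)
$X{\left(218 \right)} - -19518 = \left(-1 + 218\right)^{2} - -19518 = 217^{2} + 19518 = 47089 + 19518 = 66607$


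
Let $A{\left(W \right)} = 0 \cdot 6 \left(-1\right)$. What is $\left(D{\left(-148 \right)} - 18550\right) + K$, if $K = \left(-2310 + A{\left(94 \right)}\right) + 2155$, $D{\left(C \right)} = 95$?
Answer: $-18610$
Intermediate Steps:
$A{\left(W \right)} = 0$ ($A{\left(W \right)} = 0 \left(-1\right) = 0$)
$K = -155$ ($K = \left(-2310 + 0\right) + 2155 = -2310 + 2155 = -155$)
$\left(D{\left(-148 \right)} - 18550\right) + K = \left(95 - 18550\right) - 155 = -18455 - 155 = -18610$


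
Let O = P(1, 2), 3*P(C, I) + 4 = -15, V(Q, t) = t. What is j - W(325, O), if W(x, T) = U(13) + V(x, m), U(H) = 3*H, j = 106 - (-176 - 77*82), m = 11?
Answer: 6546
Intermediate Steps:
j = 6596 (j = 106 - (-176 - 6314) = 106 - 1*(-6490) = 106 + 6490 = 6596)
P(C, I) = -19/3 (P(C, I) = -4/3 + (⅓)*(-15) = -4/3 - 5 = -19/3)
O = -19/3 ≈ -6.3333
W(x, T) = 50 (W(x, T) = 3*13 + 11 = 39 + 11 = 50)
j - W(325, O) = 6596 - 1*50 = 6596 - 50 = 6546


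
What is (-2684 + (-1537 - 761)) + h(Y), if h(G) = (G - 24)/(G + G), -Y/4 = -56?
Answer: -278967/56 ≈ -4981.6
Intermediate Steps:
Y = 224 (Y = -4*(-56) = 224)
h(G) = (-24 + G)/(2*G) (h(G) = (-24 + G)/((2*G)) = (-24 + G)*(1/(2*G)) = (-24 + G)/(2*G))
(-2684 + (-1537 - 761)) + h(Y) = (-2684 + (-1537 - 761)) + (1/2)*(-24 + 224)/224 = (-2684 - 2298) + (1/2)*(1/224)*200 = -4982 + 25/56 = -278967/56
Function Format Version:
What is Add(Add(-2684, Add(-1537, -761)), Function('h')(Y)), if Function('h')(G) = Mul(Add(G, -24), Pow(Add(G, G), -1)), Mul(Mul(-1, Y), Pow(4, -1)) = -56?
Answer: Rational(-278967, 56) ≈ -4981.6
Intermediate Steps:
Y = 224 (Y = Mul(-4, -56) = 224)
Function('h')(G) = Mul(Rational(1, 2), Pow(G, -1), Add(-24, G)) (Function('h')(G) = Mul(Add(-24, G), Pow(Mul(2, G), -1)) = Mul(Add(-24, G), Mul(Rational(1, 2), Pow(G, -1))) = Mul(Rational(1, 2), Pow(G, -1), Add(-24, G)))
Add(Add(-2684, Add(-1537, -761)), Function('h')(Y)) = Add(Add(-2684, Add(-1537, -761)), Mul(Rational(1, 2), Pow(224, -1), Add(-24, 224))) = Add(Add(-2684, -2298), Mul(Rational(1, 2), Rational(1, 224), 200)) = Add(-4982, Rational(25, 56)) = Rational(-278967, 56)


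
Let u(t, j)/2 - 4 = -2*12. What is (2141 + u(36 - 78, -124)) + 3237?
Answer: 5338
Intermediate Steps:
u(t, j) = -40 (u(t, j) = 8 + 2*(-2*12) = 8 + 2*(-24) = 8 - 48 = -40)
(2141 + u(36 - 78, -124)) + 3237 = (2141 - 40) + 3237 = 2101 + 3237 = 5338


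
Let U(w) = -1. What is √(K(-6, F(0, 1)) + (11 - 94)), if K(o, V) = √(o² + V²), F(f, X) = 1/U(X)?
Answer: √(-83 + √37) ≈ 8.7702*I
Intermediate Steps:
F(f, X) = -1 (F(f, X) = 1/(-1) = 1*(-1) = -1)
K(o, V) = √(V² + o²)
√(K(-6, F(0, 1)) + (11 - 94)) = √(√((-1)² + (-6)²) + (11 - 94)) = √(√(1 + 36) - 83) = √(√37 - 83) = √(-83 + √37)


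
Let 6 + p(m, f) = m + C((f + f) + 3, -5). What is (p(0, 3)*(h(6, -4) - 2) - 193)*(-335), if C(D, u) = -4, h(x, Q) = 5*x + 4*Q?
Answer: 104855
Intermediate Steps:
h(x, Q) = 4*Q + 5*x
p(m, f) = -10 + m (p(m, f) = -6 + (m - 4) = -6 + (-4 + m) = -10 + m)
(p(0, 3)*(h(6, -4) - 2) - 193)*(-335) = ((-10 + 0)*((4*(-4) + 5*6) - 2) - 193)*(-335) = (-10*((-16 + 30) - 2) - 193)*(-335) = (-10*(14 - 2) - 193)*(-335) = (-10*12 - 193)*(-335) = (-120 - 193)*(-335) = -313*(-335) = 104855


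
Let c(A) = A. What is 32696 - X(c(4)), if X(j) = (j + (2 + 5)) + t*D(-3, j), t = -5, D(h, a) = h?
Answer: 32670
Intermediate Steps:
X(j) = 22 + j (X(j) = (j + (2 + 5)) - 5*(-3) = (j + 7) + 15 = (7 + j) + 15 = 22 + j)
32696 - X(c(4)) = 32696 - (22 + 4) = 32696 - 1*26 = 32696 - 26 = 32670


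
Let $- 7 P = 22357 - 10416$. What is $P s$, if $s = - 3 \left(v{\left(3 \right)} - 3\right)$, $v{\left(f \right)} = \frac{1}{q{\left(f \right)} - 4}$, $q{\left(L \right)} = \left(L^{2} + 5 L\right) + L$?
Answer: $- \frac{2435964}{161} \approx -15130.0$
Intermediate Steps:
$q{\left(L \right)} = L^{2} + 6 L$
$v{\left(f \right)} = \frac{1}{-4 + f \left(6 + f\right)}$ ($v{\left(f \right)} = \frac{1}{f \left(6 + f\right) - 4} = \frac{1}{-4 + f \left(6 + f\right)}$)
$P = - \frac{11941}{7}$ ($P = - \frac{22357 - 10416}{7} = \left(- \frac{1}{7}\right) 11941 = - \frac{11941}{7} \approx -1705.9$)
$s = \frac{204}{23}$ ($s = - 3 \left(\frac{1}{-4 + 3 \left(6 + 3\right)} - 3\right) = - 3 \left(\frac{1}{-4 + 3 \cdot 9} - 3\right) = - 3 \left(\frac{1}{-4 + 27} - 3\right) = - 3 \left(\frac{1}{23} - 3\right) = \left(-3\right) \left(- \frac{68}{23}\right) = \frac{204}{23} \approx 8.8696$)
$P s = \left(- \frac{11941}{7}\right) \frac{204}{23} = - \frac{2435964}{161}$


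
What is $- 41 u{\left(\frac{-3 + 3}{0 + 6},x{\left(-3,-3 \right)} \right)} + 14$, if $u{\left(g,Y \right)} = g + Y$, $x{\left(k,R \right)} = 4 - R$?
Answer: $-273$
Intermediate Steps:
$u{\left(g,Y \right)} = Y + g$
$- 41 u{\left(\frac{-3 + 3}{0 + 6},x{\left(-3,-3 \right)} \right)} + 14 = - 41 \left(\left(4 - -3\right) + \frac{-3 + 3}{0 + 6}\right) + 14 = - 41 \left(\left(4 + 3\right) + \frac{0}{6}\right) + 14 = - 41 \left(7 + 0 \cdot \frac{1}{6}\right) + 14 = - 41 \left(7 + 0\right) + 14 = \left(-41\right) 7 + 14 = -287 + 14 = -273$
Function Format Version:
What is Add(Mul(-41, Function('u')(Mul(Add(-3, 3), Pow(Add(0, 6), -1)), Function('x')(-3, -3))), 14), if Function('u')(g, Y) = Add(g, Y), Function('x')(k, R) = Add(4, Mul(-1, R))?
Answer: -273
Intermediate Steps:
Function('u')(g, Y) = Add(Y, g)
Add(Mul(-41, Function('u')(Mul(Add(-3, 3), Pow(Add(0, 6), -1)), Function('x')(-3, -3))), 14) = Add(Mul(-41, Add(Add(4, Mul(-1, -3)), Mul(Add(-3, 3), Pow(Add(0, 6), -1)))), 14) = Add(Mul(-41, Add(Add(4, 3), Mul(0, Pow(6, -1)))), 14) = Add(Mul(-41, Add(7, Mul(0, Rational(1, 6)))), 14) = Add(Mul(-41, Add(7, 0)), 14) = Add(Mul(-41, 7), 14) = Add(-287, 14) = -273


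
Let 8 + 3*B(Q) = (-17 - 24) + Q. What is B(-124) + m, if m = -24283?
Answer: -73022/3 ≈ -24341.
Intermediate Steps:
B(Q) = -49/3 + Q/3 (B(Q) = -8/3 + ((-17 - 24) + Q)/3 = -8/3 + (-41 + Q)/3 = -8/3 + (-41/3 + Q/3) = -49/3 + Q/3)
B(-124) + m = (-49/3 + (⅓)*(-124)) - 24283 = (-49/3 - 124/3) - 24283 = -173/3 - 24283 = -73022/3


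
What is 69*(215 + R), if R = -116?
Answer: 6831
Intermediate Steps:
69*(215 + R) = 69*(215 - 116) = 69*99 = 6831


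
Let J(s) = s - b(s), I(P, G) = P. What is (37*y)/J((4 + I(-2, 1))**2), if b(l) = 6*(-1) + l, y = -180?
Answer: -1110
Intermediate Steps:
b(l) = -6 + l
J(s) = 6 (J(s) = s - (-6 + s) = s + (6 - s) = 6)
(37*y)/J((4 + I(-2, 1))**2) = (37*(-180))/6 = -6660*1/6 = -1110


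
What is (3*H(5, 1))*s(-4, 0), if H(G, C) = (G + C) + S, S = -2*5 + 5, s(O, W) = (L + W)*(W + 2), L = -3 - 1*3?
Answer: -36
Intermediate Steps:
L = -6 (L = -3 - 3 = -6)
s(O, W) = (-6 + W)*(2 + W) (s(O, W) = (-6 + W)*(W + 2) = (-6 + W)*(2 + W))
S = -5 (S = -10 + 5 = -5)
H(G, C) = -5 + C + G (H(G, C) = (G + C) - 5 = (C + G) - 5 = -5 + C + G)
(3*H(5, 1))*s(-4, 0) = (3*(-5 + 1 + 5))*(-12 + 0² - 4*0) = (3*1)*(-12 + 0 + 0) = 3*(-12) = -36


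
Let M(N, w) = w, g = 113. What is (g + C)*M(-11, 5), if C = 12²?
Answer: 1285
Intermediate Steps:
C = 144
(g + C)*M(-11, 5) = (113 + 144)*5 = 257*5 = 1285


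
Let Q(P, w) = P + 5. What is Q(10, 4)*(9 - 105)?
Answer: -1440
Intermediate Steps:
Q(P, w) = 5 + P
Q(10, 4)*(9 - 105) = (5 + 10)*(9 - 105) = 15*(-96) = -1440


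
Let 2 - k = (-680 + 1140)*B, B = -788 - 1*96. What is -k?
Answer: -406642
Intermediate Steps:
B = -884 (B = -788 - 96 = -884)
k = 406642 (k = 2 - (-680 + 1140)*(-884) = 2 - 460*(-884) = 2 - 1*(-406640) = 2 + 406640 = 406642)
-k = -1*406642 = -406642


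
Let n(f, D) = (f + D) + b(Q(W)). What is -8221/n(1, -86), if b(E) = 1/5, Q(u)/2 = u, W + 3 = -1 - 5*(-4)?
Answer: 41105/424 ≈ 96.946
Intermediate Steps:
W = 16 (W = -3 + (-1 - 5*(-4)) = -3 + (-1 + 20) = -3 + 19 = 16)
Q(u) = 2*u
b(E) = ⅕
n(f, D) = ⅕ + D + f (n(f, D) = (f + D) + ⅕ = (D + f) + ⅕ = ⅕ + D + f)
-8221/n(1, -86) = -8221/(⅕ - 86 + 1) = -8221/(-424/5) = -8221*(-5/424) = 41105/424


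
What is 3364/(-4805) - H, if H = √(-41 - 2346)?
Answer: -3364/4805 - I*√2387 ≈ -0.7001 - 48.857*I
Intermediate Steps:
H = I*√2387 (H = √(-2387) = I*√2387 ≈ 48.857*I)
3364/(-4805) - H = 3364/(-4805) - I*√2387 = 3364*(-1/4805) - I*√2387 = -3364/4805 - I*√2387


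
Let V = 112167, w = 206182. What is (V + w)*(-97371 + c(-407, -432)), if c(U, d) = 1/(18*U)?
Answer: -227091058787503/7326 ≈ -3.0998e+10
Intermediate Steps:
c(U, d) = 1/(18*U)
(V + w)*(-97371 + c(-407, -432)) = (112167 + 206182)*(-97371 + (1/18)/(-407)) = 318349*(-97371 + (1/18)*(-1/407)) = 318349*(-97371 - 1/7326) = 318349*(-713339947/7326) = -227091058787503/7326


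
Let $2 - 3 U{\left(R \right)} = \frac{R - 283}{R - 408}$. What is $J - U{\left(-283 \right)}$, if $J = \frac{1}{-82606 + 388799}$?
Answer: $- \frac{83283805}{211579363} \approx -0.39363$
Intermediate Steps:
$J = \frac{1}{306193} \approx 3.2659 \cdot 10^{-6}$
$U{\left(R \right)} = \frac{2}{3} - \frac{-283 + R}{3 \left(-408 + R\right)}$ ($U{\left(R \right)} = \frac{2}{3} - \frac{\left(R - 283\right) \frac{1}{R - 408}}{3} = \frac{2}{3} - \frac{\left(-283 + R\right) \frac{1}{-408 + R}}{3} = \frac{2}{3} - \frac{\frac{1}{-408 + R} \left(-283 + R\right)}{3} = \frac{2}{3} - \frac{-283 + R}{3 \left(-408 + R\right)}$)
$J - U{\left(-283 \right)} = \frac{1}{306193} - \frac{-533 - 283}{3 \left(-408 - 283\right)} = \frac{1}{306193} - \frac{1}{3} \frac{1}{-691} \left(-816\right) = \frac{1}{306193} - \frac{1}{3} \left(- \frac{1}{691}\right) \left(-816\right) = \frac{1}{306193} - \frac{272}{691} = - \frac{83283805}{211579363}$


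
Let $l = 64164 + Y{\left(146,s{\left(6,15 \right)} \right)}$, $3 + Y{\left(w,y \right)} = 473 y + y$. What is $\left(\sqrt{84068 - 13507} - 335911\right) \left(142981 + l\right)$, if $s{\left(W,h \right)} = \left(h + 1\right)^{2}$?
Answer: $-110342060746 + 328486 \sqrt{70561} \approx -1.1025 \cdot 10^{11}$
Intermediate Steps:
$s{\left(W,h \right)} = \left(1 + h\right)^{2}$
$Y{\left(w,y \right)} = -3 + 474 y$ ($Y{\left(w,y \right)} = -3 + \left(473 y + y\right) = -3 + 474 y$)
$l = 185505$ ($l = 64164 - \left(3 - 474 \left(1 + 15\right)^{2}\right) = 64164 - \left(3 - 474 \cdot 16^{2}\right) = 64164 + \left(-3 + 474 \cdot 256\right) = 64164 + \left(-3 + 121344\right) = 64164 + 121341 = 185505$)
$\left(\sqrt{84068 - 13507} - 335911\right) \left(142981 + l\right) = \left(\sqrt{84068 - 13507} - 335911\right) \left(142981 + 185505\right) = \left(\sqrt{70561} - 335911\right) 328486 = \left(-335911 + \sqrt{70561}\right) 328486 = -110342060746 + 328486 \sqrt{70561}$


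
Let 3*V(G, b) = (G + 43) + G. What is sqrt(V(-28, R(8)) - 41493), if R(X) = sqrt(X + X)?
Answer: 2*I*sqrt(93369)/3 ≈ 203.71*I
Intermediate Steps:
R(X) = sqrt(2)*sqrt(X) (R(X) = sqrt(2*X) = sqrt(2)*sqrt(X))
V(G, b) = 43/3 + 2*G/3 (V(G, b) = ((G + 43) + G)/3 = ((43 + G) + G)/3 = (43 + 2*G)/3 = 43/3 + 2*G/3)
sqrt(V(-28, R(8)) - 41493) = sqrt((43/3 + (2/3)*(-28)) - 41493) = sqrt((43/3 - 56/3) - 41493) = sqrt(-13/3 - 41493) = sqrt(-124492/3) = 2*I*sqrt(93369)/3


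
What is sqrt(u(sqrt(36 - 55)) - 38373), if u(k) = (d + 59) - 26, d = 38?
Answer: I*sqrt(38302) ≈ 195.71*I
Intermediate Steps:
u(k) = 71 (u(k) = (38 + 59) - 26 = 97 - 26 = 71)
sqrt(u(sqrt(36 - 55)) - 38373) = sqrt(71 - 38373) = sqrt(-38302) = I*sqrt(38302)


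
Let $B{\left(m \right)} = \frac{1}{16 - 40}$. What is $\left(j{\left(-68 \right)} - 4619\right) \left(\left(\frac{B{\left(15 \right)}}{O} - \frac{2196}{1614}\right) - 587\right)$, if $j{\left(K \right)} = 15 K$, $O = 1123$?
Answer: $\frac{24054092587123}{7250088} \approx 3.3178 \cdot 10^{6}$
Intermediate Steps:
$B{\left(m \right)} = - \frac{1}{24}$ ($B{\left(m \right)} = \frac{1}{-24} = - \frac{1}{24}$)
$\left(j{\left(-68 \right)} - 4619\right) \left(\left(\frac{B{\left(15 \right)}}{O} - \frac{2196}{1614}\right) - 587\right) = \left(15 \left(-68\right) - 4619\right) \left(\left(- \frac{1}{24 \cdot 1123} - \frac{2196}{1614}\right) - 587\right) = \left(-1020 - 4619\right) \left(\left(\left(- \frac{1}{24}\right) \frac{1}{1123} - \frac{366}{269}\right) - 587\right) = - 5639 \left(\left(- \frac{1}{26952} - \frac{366}{269}\right) - 587\right) = - 5639 \left(- \frac{9864701}{7250088} - 587\right) = \left(-5639\right) \left(- \frac{4265666357}{7250088}\right) = \frac{24054092587123}{7250088}$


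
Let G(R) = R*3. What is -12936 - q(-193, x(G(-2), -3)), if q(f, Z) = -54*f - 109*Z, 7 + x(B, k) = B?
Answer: -24775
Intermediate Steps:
G(R) = 3*R
x(B, k) = -7 + B
q(f, Z) = -109*Z - 54*f
-12936 - q(-193, x(G(-2), -3)) = -12936 - (-109*(-7 + 3*(-2)) - 54*(-193)) = -12936 - (-109*(-7 - 6) + 10422) = -12936 - (-109*(-13) + 10422) = -12936 - (1417 + 10422) = -12936 - 1*11839 = -12936 - 11839 = -24775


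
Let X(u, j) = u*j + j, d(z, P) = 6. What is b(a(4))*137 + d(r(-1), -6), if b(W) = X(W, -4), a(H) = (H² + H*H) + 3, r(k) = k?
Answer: -19722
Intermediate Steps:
X(u, j) = j + j*u (X(u, j) = j*u + j = j + j*u)
a(H) = 3 + 2*H² (a(H) = (H² + H²) + 3 = 2*H² + 3 = 3 + 2*H²)
b(W) = -4 - 4*W (b(W) = -4*(1 + W) = -4 - 4*W)
b(a(4))*137 + d(r(-1), -6) = (-4 - 4*(3 + 2*4²))*137 + 6 = (-4 - 4*(3 + 2*16))*137 + 6 = (-4 - 4*(3 + 32))*137 + 6 = (-4 - 4*35)*137 + 6 = (-4 - 140)*137 + 6 = -144*137 + 6 = -19728 + 6 = -19722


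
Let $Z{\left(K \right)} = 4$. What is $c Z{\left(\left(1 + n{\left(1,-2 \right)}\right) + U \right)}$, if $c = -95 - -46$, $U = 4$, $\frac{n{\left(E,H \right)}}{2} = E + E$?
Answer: $-196$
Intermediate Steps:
$n{\left(E,H \right)} = 4 E$ ($n{\left(E,H \right)} = 2 \left(E + E\right) = 2 \cdot 2 E = 4 E$)
$c = -49$ ($c = -95 + 46 = -49$)
$c Z{\left(\left(1 + n{\left(1,-2 \right)}\right) + U \right)} = \left(-49\right) 4 = -196$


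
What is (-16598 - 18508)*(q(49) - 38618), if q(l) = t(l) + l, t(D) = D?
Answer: 1352283120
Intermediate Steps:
q(l) = 2*l (q(l) = l + l = 2*l)
(-16598 - 18508)*(q(49) - 38618) = (-16598 - 18508)*(2*49 - 38618) = -35106*(98 - 38618) = -35106*(-38520) = 1352283120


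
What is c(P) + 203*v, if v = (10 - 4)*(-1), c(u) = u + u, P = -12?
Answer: -1242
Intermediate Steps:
c(u) = 2*u
v = -6 (v = 6*(-1) = -6)
c(P) + 203*v = 2*(-12) + 203*(-6) = -24 - 1218 = -1242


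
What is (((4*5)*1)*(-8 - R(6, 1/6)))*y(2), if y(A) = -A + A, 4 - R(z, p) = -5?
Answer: 0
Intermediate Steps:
R(z, p) = 9 (R(z, p) = 4 - 1*(-5) = 4 + 5 = 9)
y(A) = 0
(((4*5)*1)*(-8 - R(6, 1/6)))*y(2) = (((4*5)*1)*(-8 - 1*9))*0 = ((20*1)*(-8 - 9))*0 = (20*(-17))*0 = -340*0 = 0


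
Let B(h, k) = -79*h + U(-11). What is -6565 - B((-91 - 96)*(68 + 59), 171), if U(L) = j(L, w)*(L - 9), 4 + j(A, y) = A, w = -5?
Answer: -1883036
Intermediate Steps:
j(A, y) = -4 + A
U(L) = (-9 + L)*(-4 + L) (U(L) = (-4 + L)*(L - 9) = (-4 + L)*(-9 + L) = (-9 + L)*(-4 + L))
B(h, k) = 300 - 79*h (B(h, k) = -79*h + (-9 - 11)*(-4 - 11) = -79*h - 20*(-15) = -79*h + 300 = 300 - 79*h)
-6565 - B((-91 - 96)*(68 + 59), 171) = -6565 - (300 - 79*(-91 - 96)*(68 + 59)) = -6565 - (300 - (-14773)*127) = -6565 - (300 - 79*(-23749)) = -6565 - (300 + 1876171) = -6565 - 1*1876471 = -6565 - 1876471 = -1883036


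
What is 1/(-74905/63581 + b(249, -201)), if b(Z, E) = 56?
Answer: 63581/3485631 ≈ 0.018241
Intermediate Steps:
1/(-74905/63581 + b(249, -201)) = 1/(-74905/63581 + 56) = 1/(3485631/63581) = 63581/3485631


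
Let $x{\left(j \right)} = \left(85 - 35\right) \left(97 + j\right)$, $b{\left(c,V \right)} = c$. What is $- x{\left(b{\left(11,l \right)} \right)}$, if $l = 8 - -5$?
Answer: $-5400$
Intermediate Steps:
$l = 13$ ($l = 8 + 5 = 13$)
$x{\left(j \right)} = 4850 + 50 j$ ($x{\left(j \right)} = 50 \left(97 + j\right) = 4850 + 50 j$)
$- x{\left(b{\left(11,l \right)} \right)} = - (4850 + 50 \cdot 11) = - (4850 + 550) = \left(-1\right) 5400 = -5400$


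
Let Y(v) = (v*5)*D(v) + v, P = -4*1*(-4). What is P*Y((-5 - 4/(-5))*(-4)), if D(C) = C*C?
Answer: 9489984/25 ≈ 3.7960e+5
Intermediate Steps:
D(C) = C**2
P = 16 (P = -4*(-4) = 16)
Y(v) = v + 5*v**3 (Y(v) = (v*5)*v**2 + v = (5*v)*v**2 + v = 5*v**3 + v = v + 5*v**3)
P*Y((-5 - 4/(-5))*(-4)) = 16*((-5 - 4/(-5))*(-4) + 5*((-5 - 4/(-5))*(-4))**3) = 16*((-5 - 4*(-1/5))*(-4) + 5*((-5 - 4*(-1/5))*(-4))**3) = 16*((-5 + 4/5)*(-4) + 5*((-5 + 4/5)*(-4))**3) = 16*(-21/5*(-4) + 5*(-21/5*(-4))**3) = 16*(84/5 + 5*(84/5)**3) = 16*(84/5 + 5*(592704/125)) = 16*(84/5 + 592704/25) = 16*(593124/25) = 9489984/25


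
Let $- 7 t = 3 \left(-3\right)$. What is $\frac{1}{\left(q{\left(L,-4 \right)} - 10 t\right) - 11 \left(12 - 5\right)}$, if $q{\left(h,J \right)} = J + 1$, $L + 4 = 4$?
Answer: $- \frac{7}{650} \approx -0.010769$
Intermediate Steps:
$t = \frac{9}{7}$ ($t = - \frac{3 \left(-3\right)}{7} = \left(- \frac{1}{7}\right) \left(-9\right) = \frac{9}{7} \approx 1.2857$)
$L = 0$ ($L = -4 + 4 = 0$)
$q{\left(h,J \right)} = 1 + J$
$\frac{1}{\left(q{\left(L,-4 \right)} - 10 t\right) - 11 \left(12 - 5\right)} = \frac{1}{\left(\left(1 - 4\right) - \frac{90}{7}\right) - 11 \left(12 - 5\right)} = \frac{1}{\left(-3 - \frac{90}{7}\right) - 77} = \frac{1}{- \frac{111}{7} - 77} = \frac{1}{- \frac{650}{7}} = - \frac{7}{650}$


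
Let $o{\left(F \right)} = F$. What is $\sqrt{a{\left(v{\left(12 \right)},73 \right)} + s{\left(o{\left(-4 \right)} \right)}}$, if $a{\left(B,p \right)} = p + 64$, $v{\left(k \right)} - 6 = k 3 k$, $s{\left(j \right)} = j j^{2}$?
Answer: $\sqrt{73} \approx 8.544$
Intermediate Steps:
$s{\left(j \right)} = j^{3}$
$v{\left(k \right)} = 6 + 3 k^{2}$ ($v{\left(k \right)} = 6 + k 3 k = 6 + 3 k k = 6 + 3 k^{2}$)
$a{\left(B,p \right)} = 64 + p$
$\sqrt{a{\left(v{\left(12 \right)},73 \right)} + s{\left(o{\left(-4 \right)} \right)}} = \sqrt{\left(64 + 73\right) + \left(-4\right)^{3}} = \sqrt{137 - 64} = \sqrt{73}$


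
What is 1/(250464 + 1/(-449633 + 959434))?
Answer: 509801/127686797665 ≈ 3.9926e-6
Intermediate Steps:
1/(250464 + 1/(-449633 + 959434)) = 1/(250464 + 1/509801) = 1/(127686797665/509801) = 509801/127686797665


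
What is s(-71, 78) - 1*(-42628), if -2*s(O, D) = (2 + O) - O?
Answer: 42627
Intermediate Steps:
s(O, D) = -1 (s(O, D) = -((2 + O) - O)/2 = -½*2 = -1)
s(-71, 78) - 1*(-42628) = -1 - 1*(-42628) = -1 + 42628 = 42627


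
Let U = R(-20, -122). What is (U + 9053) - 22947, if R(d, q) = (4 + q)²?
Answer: 30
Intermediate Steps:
U = 13924 (U = (4 - 122)² = (-118)² = 13924)
(U + 9053) - 22947 = (13924 + 9053) - 22947 = 22977 - 22947 = 30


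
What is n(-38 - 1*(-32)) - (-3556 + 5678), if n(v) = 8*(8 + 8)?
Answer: -1994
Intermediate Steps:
n(v) = 128 (n(v) = 8*16 = 128)
n(-38 - 1*(-32)) - (-3556 + 5678) = 128 - (-3556 + 5678) = 128 - 1*2122 = 128 - 2122 = -1994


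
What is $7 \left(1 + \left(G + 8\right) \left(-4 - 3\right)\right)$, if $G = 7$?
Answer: $-728$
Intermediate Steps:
$7 \left(1 + \left(G + 8\right) \left(-4 - 3\right)\right) = 7 \left(1 + \left(7 + 8\right) \left(-4 - 3\right)\right) = 7 \left(1 + 15 \left(-7\right)\right) = 7 \left(1 - 105\right) = 7 \left(-104\right) = -728$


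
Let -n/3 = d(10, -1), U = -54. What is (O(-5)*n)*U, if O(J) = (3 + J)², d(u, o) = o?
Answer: -648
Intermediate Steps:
n = 3 (n = -3*(-1) = 3)
(O(-5)*n)*U = ((3 - 5)²*3)*(-54) = ((-2)²*3)*(-54) = (4*3)*(-54) = 12*(-54) = -648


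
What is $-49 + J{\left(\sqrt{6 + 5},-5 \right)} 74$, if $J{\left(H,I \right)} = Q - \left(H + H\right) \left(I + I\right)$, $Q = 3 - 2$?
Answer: $25 + 1480 \sqrt{11} \approx 4933.6$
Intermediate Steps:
$Q = 1$ ($Q = 3 - 2 = 1$)
$J{\left(H,I \right)} = 1 - 4 H I$ ($J{\left(H,I \right)} = 1 - \left(H + H\right) \left(I + I\right) = 1 - 2 H 2 I = 1 - 4 H I$)
$-49 + J{\left(\sqrt{6 + 5},-5 \right)} 74 = -49 + \left(1 - 4 \sqrt{6 + 5} \left(-5\right)\right) 74 = -49 + \left(1 - 4 \sqrt{11} \left(-5\right)\right) 74 = -49 + \left(1 + 20 \sqrt{11}\right) 74 = -49 + \left(74 + 1480 \sqrt{11}\right) = 25 + 1480 \sqrt{11}$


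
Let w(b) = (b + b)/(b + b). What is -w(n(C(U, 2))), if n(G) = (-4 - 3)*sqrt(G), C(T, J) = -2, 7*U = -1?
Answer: -1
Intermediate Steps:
U = -1/7 (U = (1/7)*(-1) = -1/7 ≈ -0.14286)
n(G) = -7*sqrt(G)
w(b) = 1 (w(b) = (2*b)/((2*b)) = (2*b)*(1/(2*b)) = 1)
-w(n(C(U, 2))) = -1*1 = -1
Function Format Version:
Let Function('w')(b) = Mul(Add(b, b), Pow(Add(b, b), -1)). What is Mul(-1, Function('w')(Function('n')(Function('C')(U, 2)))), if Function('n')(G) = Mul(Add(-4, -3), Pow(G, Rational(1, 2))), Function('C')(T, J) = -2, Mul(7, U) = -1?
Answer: -1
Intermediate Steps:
U = Rational(-1, 7) (U = Mul(Rational(1, 7), -1) = Rational(-1, 7) ≈ -0.14286)
Function('n')(G) = Mul(-7, Pow(G, Rational(1, 2)))
Function('w')(b) = 1 (Function('w')(b) = Mul(Mul(2, b), Pow(Mul(2, b), -1)) = Mul(Mul(2, b), Mul(Rational(1, 2), Pow(b, -1))) = 1)
Mul(-1, Function('w')(Function('n')(Function('C')(U, 2)))) = Mul(-1, 1) = -1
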